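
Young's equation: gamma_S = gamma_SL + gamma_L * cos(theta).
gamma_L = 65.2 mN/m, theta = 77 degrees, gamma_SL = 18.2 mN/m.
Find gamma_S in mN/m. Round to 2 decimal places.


cos(77 deg) = 0.224951
gamma_S = 18.2 + 65.2 * 0.224951
= 32.87 mN/m

32.87


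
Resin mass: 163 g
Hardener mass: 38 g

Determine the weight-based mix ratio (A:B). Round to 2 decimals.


Ratio = 163 / 38 = 4.29

4.29


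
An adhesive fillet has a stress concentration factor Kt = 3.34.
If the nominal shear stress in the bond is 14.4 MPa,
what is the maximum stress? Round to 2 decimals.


Max stress = 14.4 * 3.34 = 48.10 MPa

48.10


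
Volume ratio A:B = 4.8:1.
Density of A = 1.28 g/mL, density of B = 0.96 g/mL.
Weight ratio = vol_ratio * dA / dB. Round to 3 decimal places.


Wt ratio = 4.8 * 1.28 / 0.96
= 6.400

6.400


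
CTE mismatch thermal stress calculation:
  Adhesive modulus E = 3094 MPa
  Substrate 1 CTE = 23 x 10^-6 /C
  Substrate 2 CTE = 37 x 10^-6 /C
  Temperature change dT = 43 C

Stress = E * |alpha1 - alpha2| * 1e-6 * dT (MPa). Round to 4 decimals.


delta_alpha = |23 - 37| = 14 x 10^-6/C
Stress = 3094 * 14e-6 * 43
= 1.8626 MPa

1.8626


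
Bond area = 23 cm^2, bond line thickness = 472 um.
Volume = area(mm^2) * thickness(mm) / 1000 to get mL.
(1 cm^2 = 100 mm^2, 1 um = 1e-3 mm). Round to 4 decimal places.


area_mm2 = 23 * 100 = 2300
blt_mm = 472 * 1e-3 = 0.472
vol_mm3 = 2300 * 0.472 = 1085.6
vol_mL = 1085.6 / 1000 = 1.0856 mL

1.0856


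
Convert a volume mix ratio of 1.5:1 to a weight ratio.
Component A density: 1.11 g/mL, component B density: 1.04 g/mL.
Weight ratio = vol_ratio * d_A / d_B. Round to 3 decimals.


= 1.5 * 1.11 / 1.04 = 1.601

1.601


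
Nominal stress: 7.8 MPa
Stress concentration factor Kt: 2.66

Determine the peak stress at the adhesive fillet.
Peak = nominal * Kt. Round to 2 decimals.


Peak stress = 7.8 * 2.66
= 20.75 MPa

20.75


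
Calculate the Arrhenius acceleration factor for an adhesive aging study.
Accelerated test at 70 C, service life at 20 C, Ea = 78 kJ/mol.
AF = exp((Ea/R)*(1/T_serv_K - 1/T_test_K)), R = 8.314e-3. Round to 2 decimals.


T_test = 343.15 K, T_serv = 293.15 K
Ea/R = 78 / 0.008314 = 9381.77
AF = exp(9381.77 * (1/293.15 - 1/343.15))
= 105.97

105.97


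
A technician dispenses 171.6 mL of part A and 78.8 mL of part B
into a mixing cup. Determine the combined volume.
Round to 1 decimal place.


Combined volume = 171.6 + 78.8
= 250.4 mL

250.4


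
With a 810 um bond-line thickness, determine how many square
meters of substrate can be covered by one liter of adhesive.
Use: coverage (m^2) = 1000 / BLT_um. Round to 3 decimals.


Coverage = 1000 / 810 = 1.235 m^2

1.235


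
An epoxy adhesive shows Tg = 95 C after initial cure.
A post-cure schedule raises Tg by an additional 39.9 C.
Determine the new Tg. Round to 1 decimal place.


New Tg = 95 + 39.9
= 134.9 C

134.9


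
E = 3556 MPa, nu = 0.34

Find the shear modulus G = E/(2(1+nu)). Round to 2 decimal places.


G = 3556 / (2 * 1.34)
= 1326.87 MPa

1326.87


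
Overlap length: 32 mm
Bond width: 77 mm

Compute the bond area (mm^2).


Bond area = 32 * 77 = 2464 mm^2

2464


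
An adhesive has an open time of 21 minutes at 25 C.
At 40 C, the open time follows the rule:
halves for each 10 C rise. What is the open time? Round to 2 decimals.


Factor = 2^((40-25)/10) = 2.8284
Open time = 21 / 2.8284 = 7.42 min

7.42


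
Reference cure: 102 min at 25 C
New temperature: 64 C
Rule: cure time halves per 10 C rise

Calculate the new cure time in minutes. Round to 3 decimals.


factor = 2^((64-25)/10) = 14.9285
t_new = 102 / 14.9285 = 6.833 min

6.833


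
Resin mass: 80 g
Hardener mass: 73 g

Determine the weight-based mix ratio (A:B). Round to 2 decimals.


Ratio = 80 / 73 = 1.10

1.10


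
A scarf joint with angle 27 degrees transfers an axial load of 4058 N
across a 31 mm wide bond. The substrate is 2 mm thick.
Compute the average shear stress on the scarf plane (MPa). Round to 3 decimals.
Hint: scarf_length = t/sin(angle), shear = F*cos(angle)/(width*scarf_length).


scarf_length = 2 / sin(27 deg) = 4.4054 mm
cos(27 deg) = 0.891007
shear stress = 4058 * 0.891007 / (31 * 4.4054)
= 26.476 MPa

26.476


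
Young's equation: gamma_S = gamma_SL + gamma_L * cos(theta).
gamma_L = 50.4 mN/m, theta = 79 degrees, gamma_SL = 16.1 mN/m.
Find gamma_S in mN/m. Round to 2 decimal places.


cos(79 deg) = 0.190809
gamma_S = 16.1 + 50.4 * 0.190809
= 25.72 mN/m

25.72


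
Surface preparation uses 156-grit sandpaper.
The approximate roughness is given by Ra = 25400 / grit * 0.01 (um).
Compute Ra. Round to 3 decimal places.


Ra = 25400 / 156 * 0.01
= 254 / 156
= 1.628 um

1.628


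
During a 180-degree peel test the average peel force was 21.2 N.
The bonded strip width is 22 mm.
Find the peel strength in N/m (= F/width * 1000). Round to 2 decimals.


Peel strength = F/width * 1000
= 21.2 / 22 * 1000
= 963.64 N/m

963.64


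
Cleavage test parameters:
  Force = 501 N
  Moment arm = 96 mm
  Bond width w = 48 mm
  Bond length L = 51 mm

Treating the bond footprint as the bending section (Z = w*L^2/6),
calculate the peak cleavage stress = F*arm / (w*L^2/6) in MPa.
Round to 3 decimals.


M = 501 * 96 = 48096 N*mm
Z = 48 * 51^2 / 6 = 124848 / 6 mm^3
sigma = M / Z = 6 * 48096 / 124848 = 288576 / 124848
= 2.311 MPa

2.311


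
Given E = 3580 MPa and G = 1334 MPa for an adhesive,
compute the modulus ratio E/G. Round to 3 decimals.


E/G ratio = 3580 / 1334 = 2.684

2.684


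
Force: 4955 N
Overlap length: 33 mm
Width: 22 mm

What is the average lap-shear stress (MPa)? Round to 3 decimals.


Average shear stress = F / (overlap * width)
= 4955 / (33 * 22)
= 6.825 MPa

6.825


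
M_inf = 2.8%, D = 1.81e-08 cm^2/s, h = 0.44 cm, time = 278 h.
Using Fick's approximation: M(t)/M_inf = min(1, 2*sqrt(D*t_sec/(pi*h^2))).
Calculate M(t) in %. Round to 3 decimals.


t = 1000800 s
ratio = min(1, 2*sqrt(1.81e-08*1000800/(pi*0.1936)))
= 0.345156
M(t) = 2.8 * 0.345156 = 0.966%

0.966


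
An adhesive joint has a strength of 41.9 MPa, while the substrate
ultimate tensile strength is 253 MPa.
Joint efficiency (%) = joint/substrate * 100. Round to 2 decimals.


Efficiency = 41.9 / 253 * 100
= 16.56%

16.56


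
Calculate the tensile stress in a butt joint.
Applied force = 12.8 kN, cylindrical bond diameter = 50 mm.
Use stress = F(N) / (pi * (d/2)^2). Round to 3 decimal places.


A = pi * 25.0^2 = 1963.4954 mm^2
sigma = 12800.0 / 1963.4954 = 6.519 MPa

6.519


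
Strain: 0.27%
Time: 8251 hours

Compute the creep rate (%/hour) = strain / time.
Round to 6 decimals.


Creep rate = 0.27 / 8251
= 0.000033 %/h

0.000033


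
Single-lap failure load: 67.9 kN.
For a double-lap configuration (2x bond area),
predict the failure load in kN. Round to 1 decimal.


Failure load = 67.9 * 2 = 135.8 kN

135.8


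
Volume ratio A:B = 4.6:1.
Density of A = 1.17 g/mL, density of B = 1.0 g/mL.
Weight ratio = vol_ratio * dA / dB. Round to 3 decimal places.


Wt ratio = 4.6 * 1.17 / 1.0
= 5.382

5.382


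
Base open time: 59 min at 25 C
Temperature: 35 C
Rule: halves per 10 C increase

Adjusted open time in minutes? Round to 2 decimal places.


Acceleration = 2^((35-25)/10) = 2.0000
Open time = 59 / 2.0000 = 29.50 min

29.50


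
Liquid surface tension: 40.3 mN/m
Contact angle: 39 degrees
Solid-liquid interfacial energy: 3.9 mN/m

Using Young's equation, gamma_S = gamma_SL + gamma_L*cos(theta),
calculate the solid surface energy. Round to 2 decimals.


gamma_S = 3.9 + 40.3 * cos(39)
= 35.22 mN/m

35.22


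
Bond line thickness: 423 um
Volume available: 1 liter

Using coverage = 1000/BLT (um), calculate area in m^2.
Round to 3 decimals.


1 L = 1e6 mm^3, thickness = 423 um = 0.423 mm
Area = 1e6 / 0.423 mm^2 = (1e6 / 0.423) / 1e6 m^2 = 1000 / 423 m^2
= 2.364 m^2

2.364


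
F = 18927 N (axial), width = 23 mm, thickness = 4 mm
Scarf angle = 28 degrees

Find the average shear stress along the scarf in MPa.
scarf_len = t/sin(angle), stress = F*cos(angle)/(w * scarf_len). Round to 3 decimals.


scarf_len = 4/sin(28 deg) = 8.5202
cos(28 deg) = 0.882948
stress = 18927*0.882948/(23*8.5202) = 85.278 MPa

85.278


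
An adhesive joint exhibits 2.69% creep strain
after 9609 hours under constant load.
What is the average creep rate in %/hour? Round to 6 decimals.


Creep rate = strain / time
= 2.69 / 9609
= 0.000280 %/h

0.000280


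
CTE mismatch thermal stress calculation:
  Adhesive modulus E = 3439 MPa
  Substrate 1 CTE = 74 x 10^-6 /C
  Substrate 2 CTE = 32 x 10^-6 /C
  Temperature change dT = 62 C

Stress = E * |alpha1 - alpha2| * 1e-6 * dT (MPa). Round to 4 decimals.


delta_alpha = |74 - 32| = 42 x 10^-6/C
Stress = 3439 * 42e-6 * 62
= 8.9552 MPa

8.9552


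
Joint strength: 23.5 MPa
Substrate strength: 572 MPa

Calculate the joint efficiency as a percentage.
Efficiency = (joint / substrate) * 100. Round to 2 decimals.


Efficiency = (23.5 / 572) * 100 = 4.11%

4.11


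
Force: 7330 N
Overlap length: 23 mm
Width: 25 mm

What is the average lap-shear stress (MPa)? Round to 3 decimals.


Average shear stress = F / (overlap * width)
= 7330 / (23 * 25)
= 12.748 MPa

12.748


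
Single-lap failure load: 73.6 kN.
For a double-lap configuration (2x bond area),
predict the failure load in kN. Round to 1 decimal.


Failure load = 73.6 * 2 = 147.2 kN

147.2


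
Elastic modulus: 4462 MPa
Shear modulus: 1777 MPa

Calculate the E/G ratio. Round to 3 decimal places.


E / G = 4462 / 1777 = 2.511

2.511


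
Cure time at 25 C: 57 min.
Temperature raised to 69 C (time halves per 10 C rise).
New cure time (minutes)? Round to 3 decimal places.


Acceleration factor = 2^(44/10) = 21.1121
New time = 57 / 21.1121 = 2.700 min

2.700


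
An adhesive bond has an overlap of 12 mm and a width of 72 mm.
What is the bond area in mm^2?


Bond area = overlap * width
= 12 * 72
= 864 mm^2

864


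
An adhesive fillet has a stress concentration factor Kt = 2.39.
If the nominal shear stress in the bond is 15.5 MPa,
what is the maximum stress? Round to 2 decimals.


Max stress = 15.5 * 2.39 = 37.05 MPa

37.05


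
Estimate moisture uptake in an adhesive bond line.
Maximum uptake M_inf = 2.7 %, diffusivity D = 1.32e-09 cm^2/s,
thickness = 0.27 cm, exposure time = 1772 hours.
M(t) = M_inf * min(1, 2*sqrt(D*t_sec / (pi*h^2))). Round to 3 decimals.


Convert time: 1772 h = 6379200 s
ratio = min(1, 2*sqrt(1.32e-09*6379200/(pi*0.27^2)))
= 0.383496
M(t) = 2.7 * 0.383496 = 1.035%

1.035


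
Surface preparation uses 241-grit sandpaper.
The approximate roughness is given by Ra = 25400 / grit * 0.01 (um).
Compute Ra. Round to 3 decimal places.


Ra = 25400 / 241 * 0.01
= 254 / 241
= 1.054 um

1.054


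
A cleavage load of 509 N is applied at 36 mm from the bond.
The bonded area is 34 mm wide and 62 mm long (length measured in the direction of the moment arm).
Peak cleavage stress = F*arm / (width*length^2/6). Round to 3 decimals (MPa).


Moment = 509 * 36 = 18324 N*mm
Section modulus = 34 * 3844 / 6 = 130696 / 6 mm^3
Stress = 18324 / (130696 / 6) = 109944 / 130696
= 0.841 MPa

0.841


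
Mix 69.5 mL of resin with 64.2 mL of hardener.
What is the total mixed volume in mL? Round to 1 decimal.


Total = 69.5 + 64.2 = 133.7 mL

133.7


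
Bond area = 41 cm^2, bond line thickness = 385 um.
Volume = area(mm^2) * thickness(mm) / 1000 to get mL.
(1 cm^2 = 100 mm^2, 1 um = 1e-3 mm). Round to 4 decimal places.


area_mm2 = 41 * 100 = 4100
blt_mm = 385 * 1e-3 = 0.385
vol_mm3 = 4100 * 0.385 = 1578.5
vol_mL = 1578.5 / 1000 = 1.5785 mL

1.5785


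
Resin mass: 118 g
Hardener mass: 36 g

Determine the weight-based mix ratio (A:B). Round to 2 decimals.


Ratio = 118 / 36 = 3.28

3.28


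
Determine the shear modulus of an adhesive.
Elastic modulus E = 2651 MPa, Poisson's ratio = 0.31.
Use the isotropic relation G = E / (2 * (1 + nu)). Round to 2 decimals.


G = 2651 / (2*(1+0.31)) = 2651 / 2.62
= 1011.83 MPa

1011.83


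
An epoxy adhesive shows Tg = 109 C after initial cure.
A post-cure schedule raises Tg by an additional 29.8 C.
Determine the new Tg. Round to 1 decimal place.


New Tg = 109 + 29.8
= 138.8 C

138.8


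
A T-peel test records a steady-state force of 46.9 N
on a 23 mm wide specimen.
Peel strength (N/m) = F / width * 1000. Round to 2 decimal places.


Peel strength = 46.9 / 23 * 1000
= 2039.13 N/m

2039.13


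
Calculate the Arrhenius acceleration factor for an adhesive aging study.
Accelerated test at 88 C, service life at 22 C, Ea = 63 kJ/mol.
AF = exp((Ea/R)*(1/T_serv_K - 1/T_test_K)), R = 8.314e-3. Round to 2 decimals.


T_test = 361.15 K, T_serv = 295.15 K
Ea/R = 63 / 0.008314 = 7577.58
AF = exp(7577.58 * (1/295.15 - 1/361.15))
= 109.05

109.05


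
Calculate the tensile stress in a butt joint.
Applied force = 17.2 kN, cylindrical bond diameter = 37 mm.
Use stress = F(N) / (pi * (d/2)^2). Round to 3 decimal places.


A = pi * 18.5^2 = 1075.2101 mm^2
sigma = 17200.0 / 1075.2101 = 15.997 MPa

15.997


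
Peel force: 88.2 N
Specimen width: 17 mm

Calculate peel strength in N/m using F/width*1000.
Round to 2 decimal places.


Peel strength = 88.2 / 17 * 1000 = 5188.24 N/m

5188.24


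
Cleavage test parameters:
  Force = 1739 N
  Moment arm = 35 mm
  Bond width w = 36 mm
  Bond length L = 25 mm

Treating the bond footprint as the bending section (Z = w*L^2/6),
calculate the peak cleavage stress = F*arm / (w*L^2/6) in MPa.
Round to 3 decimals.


M = 1739 * 35 = 60865 N*mm
Z = 36 * 25^2 / 6 = 22500 / 6 mm^3
sigma = M / Z = 6 * 60865 / 22500 = 365190 / 22500
= 16.231 MPa

16.231


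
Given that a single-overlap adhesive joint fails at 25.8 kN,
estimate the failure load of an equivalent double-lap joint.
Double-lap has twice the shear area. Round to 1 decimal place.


Double-lap factor = 2
Expected load = 25.8 * 2 = 51.6 kN

51.6


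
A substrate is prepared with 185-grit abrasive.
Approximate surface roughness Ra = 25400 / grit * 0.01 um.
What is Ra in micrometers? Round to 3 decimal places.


Ra = 25400 / 185 * 0.01 = 1.373 um

1.373


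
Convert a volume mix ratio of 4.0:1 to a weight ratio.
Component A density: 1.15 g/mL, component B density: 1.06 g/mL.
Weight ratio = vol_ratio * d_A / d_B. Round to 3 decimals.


= 4.0 * 1.15 / 1.06 = 4.340

4.340


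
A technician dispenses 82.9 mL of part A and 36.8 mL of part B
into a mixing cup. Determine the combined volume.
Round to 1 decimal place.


Combined volume = 82.9 + 36.8
= 119.7 mL

119.7


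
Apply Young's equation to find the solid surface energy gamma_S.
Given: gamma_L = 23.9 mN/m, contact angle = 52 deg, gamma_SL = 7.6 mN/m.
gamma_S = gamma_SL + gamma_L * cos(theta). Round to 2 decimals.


theta_rad = 52 * pi/180 = 0.907571
gamma_S = 7.6 + 23.9 * cos(0.907571)
= 22.31 mN/m

22.31


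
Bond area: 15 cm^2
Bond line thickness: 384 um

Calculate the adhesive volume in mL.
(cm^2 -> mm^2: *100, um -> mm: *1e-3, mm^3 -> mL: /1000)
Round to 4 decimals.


V = 15*100 * 384*1e-3 / 1000
= 0.5760 mL

0.5760


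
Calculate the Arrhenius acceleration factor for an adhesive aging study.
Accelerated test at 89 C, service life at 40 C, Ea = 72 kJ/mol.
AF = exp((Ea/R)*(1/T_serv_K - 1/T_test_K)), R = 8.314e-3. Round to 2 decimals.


T_test = 362.15 K, T_serv = 313.15 K
Ea/R = 72 / 0.008314 = 8660.09
AF = exp(8660.09 * (1/313.15 - 1/362.15))
= 42.17

42.17


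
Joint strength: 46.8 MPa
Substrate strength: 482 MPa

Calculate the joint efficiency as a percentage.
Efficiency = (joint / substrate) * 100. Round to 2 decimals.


Efficiency = (46.8 / 482) * 100 = 9.71%

9.71


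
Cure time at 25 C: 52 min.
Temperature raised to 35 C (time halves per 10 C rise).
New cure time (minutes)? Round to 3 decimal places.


Acceleration factor = 2^(10/10) = 2.0000
New time = 52 / 2.0000 = 26.000 min

26.000


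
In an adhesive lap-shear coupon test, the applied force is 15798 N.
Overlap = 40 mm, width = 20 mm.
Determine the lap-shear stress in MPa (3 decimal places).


stress = F / (overlap * width)
= 15798 / (40 * 20)
= 19.748 MPa

19.748


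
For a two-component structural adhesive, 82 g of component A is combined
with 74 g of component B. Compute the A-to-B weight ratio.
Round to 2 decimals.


Weight ratio A:B = 82 / 74
= 1.11

1.11


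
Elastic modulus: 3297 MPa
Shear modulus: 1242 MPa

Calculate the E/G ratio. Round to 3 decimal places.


E / G = 3297 / 1242 = 2.655

2.655


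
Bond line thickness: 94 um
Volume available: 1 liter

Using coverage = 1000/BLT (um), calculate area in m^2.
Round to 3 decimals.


1 L = 1e6 mm^3, thickness = 94 um = 0.094 mm
Area = 1e6 / 0.094 mm^2 = (1e6 / 0.094) / 1e6 m^2 = 1000 / 94 m^2
= 10.638 m^2

10.638


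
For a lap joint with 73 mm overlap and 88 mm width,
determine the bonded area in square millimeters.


Area = 73 * 88 = 6424 mm^2

6424


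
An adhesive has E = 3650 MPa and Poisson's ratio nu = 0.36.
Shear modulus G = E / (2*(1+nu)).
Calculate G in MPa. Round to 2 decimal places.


G = 3650 / (2*(1+0.36))
= 3650 / 2.72
= 1341.91 MPa

1341.91


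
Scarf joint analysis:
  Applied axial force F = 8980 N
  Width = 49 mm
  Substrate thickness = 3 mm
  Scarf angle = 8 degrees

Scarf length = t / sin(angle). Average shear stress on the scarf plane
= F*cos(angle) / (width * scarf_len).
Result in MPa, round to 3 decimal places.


Scarf length = 3 / sin(8 deg) = 21.5559 mm
cos(8 deg) = 0.990268
Shear = 8980 * 0.990268 / (49 * 21.5559)
= 8.419 MPa

8.419


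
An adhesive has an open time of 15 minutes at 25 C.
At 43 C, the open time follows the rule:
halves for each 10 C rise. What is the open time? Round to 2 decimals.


Factor = 2^((43-25)/10) = 3.4822
Open time = 15 / 3.4822 = 4.31 min

4.31


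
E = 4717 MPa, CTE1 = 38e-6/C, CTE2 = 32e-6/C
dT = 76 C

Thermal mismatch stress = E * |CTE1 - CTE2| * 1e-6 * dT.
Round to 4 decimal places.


= 4717 * 6e-6 * 76
= 2.1510 MPa

2.1510


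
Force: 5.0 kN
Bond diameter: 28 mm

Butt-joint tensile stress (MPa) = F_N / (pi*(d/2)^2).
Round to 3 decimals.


F_N = 5.0 * 1000 = 5000.0 N
A = pi*(14.0)^2 = 615.7522 mm^2
stress = 5000.0 / 615.7522 = 8.120 MPa

8.120


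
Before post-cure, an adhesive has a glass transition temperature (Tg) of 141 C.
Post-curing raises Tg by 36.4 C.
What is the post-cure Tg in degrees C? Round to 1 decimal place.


Tg_post = Tg_base + delta_Tg
= 141 + 36.4
= 177.4 C

177.4


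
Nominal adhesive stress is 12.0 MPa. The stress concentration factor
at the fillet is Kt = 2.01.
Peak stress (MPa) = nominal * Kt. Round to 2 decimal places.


Peak = 12.0 * 2.01 = 24.12 MPa

24.12


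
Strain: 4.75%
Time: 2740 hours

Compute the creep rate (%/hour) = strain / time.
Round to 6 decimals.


Creep rate = 4.75 / 2740
= 0.001734 %/h

0.001734


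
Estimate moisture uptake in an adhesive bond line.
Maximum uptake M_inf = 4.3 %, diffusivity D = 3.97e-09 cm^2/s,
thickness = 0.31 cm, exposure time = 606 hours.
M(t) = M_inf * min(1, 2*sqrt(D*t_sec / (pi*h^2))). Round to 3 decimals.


Convert time: 606 h = 2181600 s
ratio = min(1, 2*sqrt(3.97e-09*2181600/(pi*0.31^2)))
= 0.338748
M(t) = 4.3 * 0.338748 = 1.457%

1.457


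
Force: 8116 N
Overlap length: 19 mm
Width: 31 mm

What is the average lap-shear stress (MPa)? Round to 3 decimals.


Average shear stress = F / (overlap * width)
= 8116 / (19 * 31)
= 13.779 MPa

13.779


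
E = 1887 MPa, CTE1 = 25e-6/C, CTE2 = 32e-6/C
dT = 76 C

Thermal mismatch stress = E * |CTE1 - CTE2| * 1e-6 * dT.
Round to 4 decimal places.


= 1887 * 7e-6 * 76
= 1.0039 MPa

1.0039


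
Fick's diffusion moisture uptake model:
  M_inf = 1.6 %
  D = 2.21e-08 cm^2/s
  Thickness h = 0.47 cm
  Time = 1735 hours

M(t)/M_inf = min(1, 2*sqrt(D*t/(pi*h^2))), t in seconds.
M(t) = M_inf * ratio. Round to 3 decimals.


t_sec = 1735 * 3600 = 6246000
ratio = 2*sqrt(2.21e-08*6246000/(pi*0.47^2))
= min(1, 0.891978)
= 0.891978
M(t) = 1.6 * 0.891978 = 1.427 %

1.427


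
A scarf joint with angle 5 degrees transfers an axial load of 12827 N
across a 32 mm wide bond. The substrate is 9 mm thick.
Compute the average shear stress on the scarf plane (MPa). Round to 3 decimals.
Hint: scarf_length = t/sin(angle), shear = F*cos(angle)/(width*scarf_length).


scarf_length = 9 / sin(5 deg) = 103.2634 mm
cos(5 deg) = 0.996195
shear stress = 12827 * 0.996195 / (32 * 103.2634)
= 3.867 MPa

3.867


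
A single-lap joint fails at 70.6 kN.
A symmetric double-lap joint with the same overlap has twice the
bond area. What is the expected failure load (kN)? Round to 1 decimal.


Double-lap load = 2 * 70.6 = 141.2 kN

141.2


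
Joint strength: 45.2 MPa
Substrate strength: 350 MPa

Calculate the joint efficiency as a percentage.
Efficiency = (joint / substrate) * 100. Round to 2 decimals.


Efficiency = (45.2 / 350) * 100 = 12.91%

12.91


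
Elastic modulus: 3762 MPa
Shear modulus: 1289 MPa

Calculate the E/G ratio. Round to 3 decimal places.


E / G = 3762 / 1289 = 2.919

2.919


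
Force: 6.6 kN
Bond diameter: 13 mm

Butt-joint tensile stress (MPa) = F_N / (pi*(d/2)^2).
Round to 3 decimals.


F_N = 6.6 * 1000 = 6600.0 N
A = pi*(6.5)^2 = 132.7323 mm^2
stress = 6600.0 / 132.7323 = 49.724 MPa

49.724


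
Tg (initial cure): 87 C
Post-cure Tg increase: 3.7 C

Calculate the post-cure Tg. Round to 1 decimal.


Post-cure Tg = 87 + 3.7 = 90.7 C

90.7


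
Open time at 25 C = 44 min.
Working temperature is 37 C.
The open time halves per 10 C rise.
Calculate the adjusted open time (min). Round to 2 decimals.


factor = 2^((37 - 25) / 10) = 2.2974
ot = 44 / 2.2974 = 19.15 min

19.15


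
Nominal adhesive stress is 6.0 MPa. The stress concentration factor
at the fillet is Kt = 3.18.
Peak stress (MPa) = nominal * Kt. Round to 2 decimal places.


Peak = 6.0 * 3.18 = 19.08 MPa

19.08


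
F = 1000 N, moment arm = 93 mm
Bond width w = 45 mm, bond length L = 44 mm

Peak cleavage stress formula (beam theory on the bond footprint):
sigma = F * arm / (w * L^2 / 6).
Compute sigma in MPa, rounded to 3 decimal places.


sigma = (1000 * 93) / (45 * 1936 / 6)
= 93000 * 6 / 87120
= 558000 / 87120
= 6.405 MPa

6.405


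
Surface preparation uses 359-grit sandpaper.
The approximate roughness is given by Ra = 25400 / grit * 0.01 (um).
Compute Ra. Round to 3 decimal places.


Ra = 25400 / 359 * 0.01
= 254 / 359
= 0.708 um

0.708


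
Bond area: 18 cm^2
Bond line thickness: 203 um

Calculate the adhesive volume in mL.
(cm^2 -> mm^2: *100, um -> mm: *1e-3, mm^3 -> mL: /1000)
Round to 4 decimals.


V = 18*100 * 203*1e-3 / 1000
= 0.3654 mL

0.3654


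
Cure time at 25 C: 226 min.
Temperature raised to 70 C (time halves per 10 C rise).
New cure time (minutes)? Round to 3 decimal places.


Acceleration factor = 2^(45/10) = 22.6274
New time = 226 / 22.6274 = 9.988 min

9.988


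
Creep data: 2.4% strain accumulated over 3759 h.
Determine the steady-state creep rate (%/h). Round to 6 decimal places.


Rate = 2.4 / 3759 = 0.000638 %/h

0.000638


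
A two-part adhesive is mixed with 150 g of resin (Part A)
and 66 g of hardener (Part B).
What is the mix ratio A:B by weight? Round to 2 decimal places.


Mix ratio = mass_A / mass_B
= 150 / 66
= 2.27

2.27


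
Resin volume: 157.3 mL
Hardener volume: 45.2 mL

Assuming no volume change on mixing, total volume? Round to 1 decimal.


V_total = 157.3 + 45.2 = 202.5 mL

202.5


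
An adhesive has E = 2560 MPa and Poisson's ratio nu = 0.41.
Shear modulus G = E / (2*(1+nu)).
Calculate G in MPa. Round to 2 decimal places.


G = 2560 / (2*(1+0.41))
= 2560 / 2.82
= 907.80 MPa

907.80


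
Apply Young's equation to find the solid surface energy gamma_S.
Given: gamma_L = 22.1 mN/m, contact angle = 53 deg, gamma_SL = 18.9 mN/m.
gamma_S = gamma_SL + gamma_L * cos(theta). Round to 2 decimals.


theta_rad = 53 * pi/180 = 0.925025
gamma_S = 18.9 + 22.1 * cos(0.925025)
= 32.20 mN/m

32.20


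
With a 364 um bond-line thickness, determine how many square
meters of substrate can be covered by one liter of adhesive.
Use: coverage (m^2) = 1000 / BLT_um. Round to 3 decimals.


Coverage = 1000 / 364 = 2.747 m^2

2.747


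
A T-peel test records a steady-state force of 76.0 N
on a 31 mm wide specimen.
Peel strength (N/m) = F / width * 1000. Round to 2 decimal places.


Peel strength = 76.0 / 31 * 1000
= 2451.61 N/m

2451.61


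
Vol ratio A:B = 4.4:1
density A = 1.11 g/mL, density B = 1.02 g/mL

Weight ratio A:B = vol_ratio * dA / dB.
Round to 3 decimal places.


Weight ratio = 4.4 * 1.11 / 1.02
= 4.788

4.788


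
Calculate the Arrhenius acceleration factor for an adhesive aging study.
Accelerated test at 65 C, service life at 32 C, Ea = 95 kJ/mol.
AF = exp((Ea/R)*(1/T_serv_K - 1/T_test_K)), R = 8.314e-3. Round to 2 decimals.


T_test = 338.15 K, T_serv = 305.15 K
Ea/R = 95 / 0.008314 = 11426.51
AF = exp(11426.51 * (1/305.15 - 1/338.15))
= 38.64

38.64


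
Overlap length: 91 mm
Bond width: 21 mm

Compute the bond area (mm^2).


Bond area = 91 * 21 = 1911 mm^2

1911


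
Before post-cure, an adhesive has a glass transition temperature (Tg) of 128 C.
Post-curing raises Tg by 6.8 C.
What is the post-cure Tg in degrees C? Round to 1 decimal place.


Tg_post = Tg_base + delta_Tg
= 128 + 6.8
= 134.8 C

134.8


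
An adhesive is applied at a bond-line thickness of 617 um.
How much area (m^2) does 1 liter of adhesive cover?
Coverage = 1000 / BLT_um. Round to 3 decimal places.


Coverage = 1000 / 617 = 1.621 m^2

1.621


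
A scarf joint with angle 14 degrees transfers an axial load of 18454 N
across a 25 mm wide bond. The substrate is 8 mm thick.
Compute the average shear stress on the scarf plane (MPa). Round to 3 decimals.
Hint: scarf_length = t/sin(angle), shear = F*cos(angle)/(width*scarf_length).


scarf_length = 8 / sin(14 deg) = 33.0685 mm
cos(14 deg) = 0.970296
shear stress = 18454 * 0.970296 / (25 * 33.0685)
= 21.659 MPa

21.659


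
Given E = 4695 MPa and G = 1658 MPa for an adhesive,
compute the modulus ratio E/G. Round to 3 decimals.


E/G ratio = 4695 / 1658 = 2.832

2.832


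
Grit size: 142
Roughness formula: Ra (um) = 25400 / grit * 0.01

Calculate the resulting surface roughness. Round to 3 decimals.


Ra = 25400 / 142 * 0.01
= 1.789 um

1.789


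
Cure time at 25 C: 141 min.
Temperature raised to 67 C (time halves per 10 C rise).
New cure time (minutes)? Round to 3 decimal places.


Acceleration factor = 2^(42/10) = 18.3792
New time = 141 / 18.3792 = 7.672 min

7.672


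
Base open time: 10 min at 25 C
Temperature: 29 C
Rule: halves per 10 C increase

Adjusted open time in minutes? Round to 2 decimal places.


Acceleration = 2^((29-25)/10) = 1.3195
Open time = 10 / 1.3195 = 7.58 min

7.58


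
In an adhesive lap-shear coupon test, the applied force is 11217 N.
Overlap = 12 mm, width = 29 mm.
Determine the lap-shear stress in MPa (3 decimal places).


stress = F / (overlap * width)
= 11217 / (12 * 29)
= 32.233 MPa

32.233


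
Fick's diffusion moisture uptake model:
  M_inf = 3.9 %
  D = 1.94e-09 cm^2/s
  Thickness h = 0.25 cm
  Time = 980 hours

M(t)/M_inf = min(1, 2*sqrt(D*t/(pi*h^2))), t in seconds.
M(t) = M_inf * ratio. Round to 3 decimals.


t_sec = 980 * 3600 = 3528000
ratio = 2*sqrt(1.94e-09*3528000/(pi*0.25^2))
= min(1, 0.373405)
= 0.373405
M(t) = 3.9 * 0.373405 = 1.456 %

1.456


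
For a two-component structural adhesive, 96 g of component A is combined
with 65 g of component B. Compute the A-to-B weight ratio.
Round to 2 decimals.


Weight ratio A:B = 96 / 65
= 1.48

1.48


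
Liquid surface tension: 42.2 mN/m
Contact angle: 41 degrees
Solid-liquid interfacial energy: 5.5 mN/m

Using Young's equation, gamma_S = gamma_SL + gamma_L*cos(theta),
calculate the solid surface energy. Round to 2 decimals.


gamma_S = 5.5 + 42.2 * cos(41)
= 37.35 mN/m

37.35


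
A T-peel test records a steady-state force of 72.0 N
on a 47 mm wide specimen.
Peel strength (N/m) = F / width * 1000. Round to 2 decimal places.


Peel strength = 72.0 / 47 * 1000
= 1531.91 N/m

1531.91


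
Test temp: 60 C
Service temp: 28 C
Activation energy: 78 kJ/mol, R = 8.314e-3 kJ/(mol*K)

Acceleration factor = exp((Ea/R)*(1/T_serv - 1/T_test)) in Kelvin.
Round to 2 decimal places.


AF = exp((78/0.008314)*(1/301.15 - 1/333.15))
= 19.93

19.93


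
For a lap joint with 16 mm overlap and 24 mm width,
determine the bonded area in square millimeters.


Area = 16 * 24 = 384 mm^2

384


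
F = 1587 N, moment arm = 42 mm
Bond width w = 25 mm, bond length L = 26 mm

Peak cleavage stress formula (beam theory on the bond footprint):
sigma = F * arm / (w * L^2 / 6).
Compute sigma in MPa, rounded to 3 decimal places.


sigma = (1587 * 42) / (25 * 676 / 6)
= 66654 * 6 / 16900
= 399924 / 16900
= 23.664 MPa

23.664


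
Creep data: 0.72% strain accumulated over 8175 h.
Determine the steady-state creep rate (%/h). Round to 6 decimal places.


Rate = 0.72 / 8175 = 0.000088 %/h

0.000088


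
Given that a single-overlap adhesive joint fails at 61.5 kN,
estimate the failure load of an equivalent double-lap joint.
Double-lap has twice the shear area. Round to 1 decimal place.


Double-lap factor = 2
Expected load = 61.5 * 2 = 123.0 kN

123.0


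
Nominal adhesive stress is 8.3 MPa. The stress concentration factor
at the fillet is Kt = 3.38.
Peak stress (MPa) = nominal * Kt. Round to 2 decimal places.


Peak = 8.3 * 3.38 = 28.05 MPa

28.05


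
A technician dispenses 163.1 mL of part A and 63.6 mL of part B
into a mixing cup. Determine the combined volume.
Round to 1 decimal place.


Combined volume = 163.1 + 63.6
= 226.7 mL

226.7


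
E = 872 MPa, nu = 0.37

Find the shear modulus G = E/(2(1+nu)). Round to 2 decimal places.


G = 872 / (2 * 1.37)
= 318.25 MPa

318.25


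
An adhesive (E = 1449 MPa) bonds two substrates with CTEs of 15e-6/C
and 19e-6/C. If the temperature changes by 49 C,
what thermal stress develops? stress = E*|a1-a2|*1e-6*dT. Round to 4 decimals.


Stress = 1449 * |15 - 19| * 1e-6 * 49
= 0.2840 MPa

0.2840


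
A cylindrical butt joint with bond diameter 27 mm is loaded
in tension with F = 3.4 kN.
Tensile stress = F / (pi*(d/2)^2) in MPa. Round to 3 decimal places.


Area = pi * (27/2)^2 = 572.5553 mm^2
Stress = 3.4*1000 / 572.5553
= 5.938 MPa

5.938


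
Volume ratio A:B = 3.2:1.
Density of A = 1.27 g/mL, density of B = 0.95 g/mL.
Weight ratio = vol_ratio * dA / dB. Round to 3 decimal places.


Wt ratio = 3.2 * 1.27 / 0.95
= 4.278

4.278


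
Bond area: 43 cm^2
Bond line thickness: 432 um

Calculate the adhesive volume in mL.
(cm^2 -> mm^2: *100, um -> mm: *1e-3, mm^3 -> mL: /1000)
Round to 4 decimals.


V = 43*100 * 432*1e-3 / 1000
= 1.8576 mL

1.8576


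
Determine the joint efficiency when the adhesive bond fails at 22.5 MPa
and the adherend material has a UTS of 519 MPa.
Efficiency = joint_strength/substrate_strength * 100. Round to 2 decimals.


Joint efficiency = 22.5 / 519 * 100
= 4.34%

4.34


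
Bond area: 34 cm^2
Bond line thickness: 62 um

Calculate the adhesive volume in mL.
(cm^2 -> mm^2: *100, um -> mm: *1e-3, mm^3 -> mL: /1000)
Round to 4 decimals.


V = 34*100 * 62*1e-3 / 1000
= 0.2108 mL

0.2108


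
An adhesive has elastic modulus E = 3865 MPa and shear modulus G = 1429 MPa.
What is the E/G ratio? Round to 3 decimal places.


E/G = 3865 / 1429 = 2.705

2.705


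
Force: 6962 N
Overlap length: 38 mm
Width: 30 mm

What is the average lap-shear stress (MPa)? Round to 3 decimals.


Average shear stress = F / (overlap * width)
= 6962 / (38 * 30)
= 6.107 MPa

6.107


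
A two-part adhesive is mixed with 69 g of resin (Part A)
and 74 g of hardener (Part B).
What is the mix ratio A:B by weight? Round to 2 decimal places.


Mix ratio = mass_A / mass_B
= 69 / 74
= 0.93

0.93


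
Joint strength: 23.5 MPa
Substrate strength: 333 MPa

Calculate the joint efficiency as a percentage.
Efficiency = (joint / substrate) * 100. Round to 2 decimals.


Efficiency = (23.5 / 333) * 100 = 7.06%

7.06


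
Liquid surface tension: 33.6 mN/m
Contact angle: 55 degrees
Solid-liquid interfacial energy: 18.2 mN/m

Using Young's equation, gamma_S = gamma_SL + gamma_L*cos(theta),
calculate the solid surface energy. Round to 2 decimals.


gamma_S = 18.2 + 33.6 * cos(55)
= 37.47 mN/m

37.47


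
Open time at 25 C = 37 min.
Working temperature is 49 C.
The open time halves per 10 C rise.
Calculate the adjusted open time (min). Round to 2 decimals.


factor = 2^((49 - 25) / 10) = 5.2780
ot = 37 / 5.2780 = 7.01 min

7.01


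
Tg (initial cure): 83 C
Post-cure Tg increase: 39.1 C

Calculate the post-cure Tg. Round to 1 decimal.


Post-cure Tg = 83 + 39.1 = 122.1 C

122.1


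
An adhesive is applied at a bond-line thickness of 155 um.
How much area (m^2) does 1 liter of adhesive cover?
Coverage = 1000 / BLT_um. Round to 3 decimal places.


Coverage = 1000 / 155 = 6.452 m^2

6.452


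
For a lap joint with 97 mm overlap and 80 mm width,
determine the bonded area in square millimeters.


Area = 97 * 80 = 7760 mm^2

7760


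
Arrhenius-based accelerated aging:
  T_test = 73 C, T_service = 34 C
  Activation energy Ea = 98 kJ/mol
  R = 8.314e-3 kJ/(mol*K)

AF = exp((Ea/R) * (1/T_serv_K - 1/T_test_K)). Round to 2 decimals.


T_test_K = 346.15, T_serv_K = 307.15
AF = exp((98/8.314e-3) * (1/307.15 - 1/346.15))
= 75.48

75.48


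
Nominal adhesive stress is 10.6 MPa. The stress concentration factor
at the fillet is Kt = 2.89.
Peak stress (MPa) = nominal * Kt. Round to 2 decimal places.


Peak = 10.6 * 2.89 = 30.63 MPa

30.63


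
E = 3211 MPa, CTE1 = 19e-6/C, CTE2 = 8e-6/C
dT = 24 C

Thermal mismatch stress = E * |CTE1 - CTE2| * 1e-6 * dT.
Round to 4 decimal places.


= 3211 * 11e-6 * 24
= 0.8477 MPa

0.8477


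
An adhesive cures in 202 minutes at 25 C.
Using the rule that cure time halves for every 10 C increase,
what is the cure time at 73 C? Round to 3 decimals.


Factor = 2^((73 - 25) / 10) = 27.8576
Cure time = 202 / 27.8576
= 7.251 minutes

7.251


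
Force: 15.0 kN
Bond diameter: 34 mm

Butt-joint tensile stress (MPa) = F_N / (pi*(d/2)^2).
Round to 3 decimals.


F_N = 15.0 * 1000 = 15000.0 N
A = pi*(17.0)^2 = 907.9203 mm^2
stress = 15000.0 / 907.9203 = 16.521 MPa

16.521


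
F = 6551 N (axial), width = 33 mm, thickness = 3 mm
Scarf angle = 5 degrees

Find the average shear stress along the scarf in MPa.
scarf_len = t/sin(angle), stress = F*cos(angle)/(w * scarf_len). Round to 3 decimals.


scarf_len = 3/sin(5 deg) = 34.4211
cos(5 deg) = 0.996195
stress = 6551*0.996195/(33*34.4211) = 5.745 MPa

5.745


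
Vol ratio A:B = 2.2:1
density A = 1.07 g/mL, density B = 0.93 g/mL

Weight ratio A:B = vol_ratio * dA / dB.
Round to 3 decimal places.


Weight ratio = 2.2 * 1.07 / 0.93
= 2.531

2.531


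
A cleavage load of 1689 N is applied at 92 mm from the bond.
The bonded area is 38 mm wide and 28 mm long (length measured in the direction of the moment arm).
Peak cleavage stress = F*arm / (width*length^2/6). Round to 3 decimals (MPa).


Moment = 1689 * 92 = 155388 N*mm
Section modulus = 38 * 784 / 6 = 29792 / 6 mm^3
Stress = 155388 / (29792 / 6) = 932328 / 29792
= 31.295 MPa

31.295


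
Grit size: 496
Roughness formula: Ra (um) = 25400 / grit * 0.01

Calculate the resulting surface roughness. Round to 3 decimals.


Ra = 25400 / 496 * 0.01
= 0.512 um

0.512


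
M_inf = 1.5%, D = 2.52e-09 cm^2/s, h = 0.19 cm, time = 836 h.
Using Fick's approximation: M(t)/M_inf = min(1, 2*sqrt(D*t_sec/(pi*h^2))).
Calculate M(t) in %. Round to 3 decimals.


t = 3009600 s
ratio = min(1, 2*sqrt(2.52e-09*3009600/(pi*0.0361)))
= 0.517197
M(t) = 1.5 * 0.517197 = 0.776%

0.776


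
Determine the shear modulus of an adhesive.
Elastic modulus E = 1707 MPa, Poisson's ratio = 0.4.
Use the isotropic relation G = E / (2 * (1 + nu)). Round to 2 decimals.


G = 1707 / (2*(1+0.4)) = 1707 / 2.80
= 609.64 MPa

609.64


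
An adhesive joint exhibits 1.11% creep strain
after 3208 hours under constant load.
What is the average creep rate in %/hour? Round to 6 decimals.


Creep rate = strain / time
= 1.11 / 3208
= 0.000346 %/h

0.000346


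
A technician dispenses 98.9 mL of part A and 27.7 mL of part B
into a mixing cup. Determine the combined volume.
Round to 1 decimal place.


Combined volume = 98.9 + 27.7
= 126.6 mL

126.6


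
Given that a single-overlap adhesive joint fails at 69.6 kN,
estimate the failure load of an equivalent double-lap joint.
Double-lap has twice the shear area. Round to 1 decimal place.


Double-lap factor = 2
Expected load = 69.6 * 2 = 139.2 kN

139.2


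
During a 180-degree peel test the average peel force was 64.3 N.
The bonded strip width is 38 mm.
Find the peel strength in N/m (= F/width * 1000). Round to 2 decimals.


Peel strength = F/width * 1000
= 64.3 / 38 * 1000
= 1692.11 N/m

1692.11


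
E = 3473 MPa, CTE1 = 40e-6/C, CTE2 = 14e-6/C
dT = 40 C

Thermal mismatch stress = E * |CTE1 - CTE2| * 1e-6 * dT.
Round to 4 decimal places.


= 3473 * 26e-6 * 40
= 3.6119 MPa

3.6119


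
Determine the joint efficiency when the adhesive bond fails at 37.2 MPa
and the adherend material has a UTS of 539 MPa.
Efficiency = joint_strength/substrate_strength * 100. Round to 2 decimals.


Joint efficiency = 37.2 / 539 * 100
= 6.90%

6.90


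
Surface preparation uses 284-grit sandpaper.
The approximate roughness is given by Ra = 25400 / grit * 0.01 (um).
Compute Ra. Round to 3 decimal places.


Ra = 25400 / 284 * 0.01
= 254 / 284
= 0.894 um

0.894


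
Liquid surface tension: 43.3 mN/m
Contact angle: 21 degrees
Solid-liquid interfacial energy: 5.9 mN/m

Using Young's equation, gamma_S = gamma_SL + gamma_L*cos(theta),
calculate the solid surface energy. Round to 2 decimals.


gamma_S = 5.9 + 43.3 * cos(21)
= 46.32 mN/m

46.32


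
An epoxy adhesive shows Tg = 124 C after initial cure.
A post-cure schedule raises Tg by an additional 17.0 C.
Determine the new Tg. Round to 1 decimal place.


New Tg = 124 + 17.0
= 141.0 C

141.0


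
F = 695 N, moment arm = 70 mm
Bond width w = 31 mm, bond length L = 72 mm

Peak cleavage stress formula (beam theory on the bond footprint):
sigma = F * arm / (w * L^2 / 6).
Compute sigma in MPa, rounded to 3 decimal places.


sigma = (695 * 70) / (31 * 5184 / 6)
= 48650 * 6 / 160704
= 291900 / 160704
= 1.816 MPa

1.816


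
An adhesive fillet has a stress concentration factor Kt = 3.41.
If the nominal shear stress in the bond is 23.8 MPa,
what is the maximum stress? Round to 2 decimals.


Max stress = 23.8 * 3.41 = 81.16 MPa

81.16


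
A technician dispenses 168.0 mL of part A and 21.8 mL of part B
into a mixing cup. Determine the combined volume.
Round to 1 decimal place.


Combined volume = 168.0 + 21.8
= 189.8 mL

189.8


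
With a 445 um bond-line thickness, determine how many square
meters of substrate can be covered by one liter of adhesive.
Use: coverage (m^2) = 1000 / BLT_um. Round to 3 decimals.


Coverage = 1000 / 445 = 2.247 m^2

2.247


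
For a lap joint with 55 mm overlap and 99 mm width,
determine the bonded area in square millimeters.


Area = 55 * 99 = 5445 mm^2

5445


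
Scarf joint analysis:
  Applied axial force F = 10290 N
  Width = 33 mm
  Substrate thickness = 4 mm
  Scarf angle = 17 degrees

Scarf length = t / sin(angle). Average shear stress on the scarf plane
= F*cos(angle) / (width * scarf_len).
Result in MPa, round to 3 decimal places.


Scarf length = 4 / sin(17 deg) = 13.6812 mm
cos(17 deg) = 0.956305
Shear = 10290 * 0.956305 / (33 * 13.6812)
= 21.796 MPa

21.796
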